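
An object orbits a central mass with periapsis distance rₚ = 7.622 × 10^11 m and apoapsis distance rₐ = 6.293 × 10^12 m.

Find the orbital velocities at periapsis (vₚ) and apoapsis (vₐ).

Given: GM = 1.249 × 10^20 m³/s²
rₚ = 7.622 × 10^11 m
rₐ = 6.293 × 10^12 m
GM = 1.249 × 10^20 m³/s²
a = (rₚ + rₐ)/2 = 3.5276 × 10^12 m
Vis-viva: v² = GM (2/r − 1/a)
vₚ² = 1.249 × 10^20 × (2.62398 × 10^-12 − 2.83479 × 10^-13) = 2.92329 × 10^8 m²/s²
vₚ = 17097.6 m/s ≈ 17.1 km/s
vₐ² = 1.249 × 10^20 × (3.17813 × 10^-13 − 2.83479 × 10^-13) = 4.28839 × 10^6 m²/s²
vₐ = 2070.84 m/s ≈ 2.071 km/s

Final answer: vₚ = 17.1 km/s, vₐ = 2.071 km/s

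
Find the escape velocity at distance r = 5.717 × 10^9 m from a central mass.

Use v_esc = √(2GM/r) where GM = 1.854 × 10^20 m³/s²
r = 5.717 × 10^9 m
GM = 1.854 × 10^20 m³/s²
2GM/r = 2 × (1.854 × 10^20) / (5.717 × 10^9) = 6.48592 × 10^10 m²/s²
v_esc = √(2GM/r) = 254675 m/s ≈ 254.7 km/s

Final answer: 254.7 km/s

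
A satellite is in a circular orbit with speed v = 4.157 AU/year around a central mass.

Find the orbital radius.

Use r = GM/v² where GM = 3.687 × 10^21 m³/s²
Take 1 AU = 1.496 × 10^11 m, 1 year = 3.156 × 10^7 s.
v = 4.157 AU/year = 19704.9 m/s
GM = 3.687 × 10^21 m³/s²
v² = 3.88284 × 10^8 m²/s²
r = GM/v² = (3.687 × 10^21) / (3.88284 × 10^8) = 9.49563 × 10^12 m ≈ 63.47 AU

Final answer: 63.47 AU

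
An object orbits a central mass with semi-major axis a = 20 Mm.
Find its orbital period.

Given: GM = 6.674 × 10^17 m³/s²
a = 20 Mm = 2 × 10^7 m
GM = 6.674 × 10^17 m³/s²
a³ = 8 × 10^21 m³
T = 2π √(a³/GM) = 2π √((8 × 10^21) / (6.674 × 10^17)) = 2π × 109.484 s
T = 687.91 s ≈ 11.47 minutes

Final answer: 11.47 minutes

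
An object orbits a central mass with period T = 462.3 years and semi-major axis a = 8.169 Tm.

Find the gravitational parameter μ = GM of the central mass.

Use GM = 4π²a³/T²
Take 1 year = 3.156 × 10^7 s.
T = 462.3 years = 1.45902 × 10^10 s
a = 8.169 Tm = 8.169 × 10^12 m
a³ = 5.45138 × 10^38 m³
T² = 2.12874 × 10^20 s²
GM = 4π² × (5.45138 × 10^38) / (2.12874 × 10^20) = 1.01098 × 10^20 m³/s²
GM ≈ 1.011 × 10^20 m³/s²

Final answer: GM = 1.011 × 10^20 m³/s²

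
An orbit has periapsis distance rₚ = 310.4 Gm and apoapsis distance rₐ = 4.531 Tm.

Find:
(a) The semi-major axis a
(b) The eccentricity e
rₚ = 310.4 Gm = 3.104 × 10^11 m
rₐ = 4.531 Tm = 4.531 × 10^12 m
(a) a = (rₚ + rₐ)/2 = 2.4207 × 10^12 m ≈ 2.421 Tm
(b) e = (rₐ − rₚ)/(rₐ + rₚ) = (4.2206 × 10^12) / (4.8414 × 10^12) = 0.871773

Final answer:
(a) a = 2.421 Tm
(b) e = 0.8718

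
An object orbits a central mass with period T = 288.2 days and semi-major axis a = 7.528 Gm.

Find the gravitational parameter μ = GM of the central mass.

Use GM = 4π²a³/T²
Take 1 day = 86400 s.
T = 288.2 days = 2.49005 × 10^7 s
a = 7.528 Gm = 7.528 × 10^9 m
a³ = 4.26618 × 10^29 m³
T² = 6.20034 × 10^14 s²
GM = 4π² × (4.26618 × 10^29) / (6.20034 × 10^14) = 2.71633 × 10^16 m³/s²
GM ≈ 2.716 × 10^16 m³/s²

Final answer: GM = 2.716 × 10^16 m³/s²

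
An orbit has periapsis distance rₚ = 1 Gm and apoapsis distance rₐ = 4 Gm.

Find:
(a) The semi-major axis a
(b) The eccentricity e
rₚ = 1 Gm = 1 × 10^9 m
rₐ = 4 Gm = 4 × 10^9 m
(a) a = (rₚ + rₐ)/2 = 2.5 × 10^9 m ≈ 2.5 Gm
(b) e = (rₐ − rₚ)/(rₐ + rₚ) = (3 × 10^9) / (5 × 10^9) = 0.6

Final answer:
(a) a = 2.5 Gm
(b) e = 0.6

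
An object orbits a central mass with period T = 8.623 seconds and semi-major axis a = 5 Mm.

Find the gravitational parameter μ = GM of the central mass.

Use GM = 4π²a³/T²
T = 8.623 seconds
a = 5 Mm = 5 × 10^6 m
a³ = 1.25 × 10^20 m³
T² = 74.3561 s²
GM = 4π² × (1.25 × 10^20) / 74.3561 = 6.63671 × 10^19 m³/s²
GM ≈ 6.637 × 10^19 m³/s²

Final answer: GM = 6.637 × 10^19 m³/s²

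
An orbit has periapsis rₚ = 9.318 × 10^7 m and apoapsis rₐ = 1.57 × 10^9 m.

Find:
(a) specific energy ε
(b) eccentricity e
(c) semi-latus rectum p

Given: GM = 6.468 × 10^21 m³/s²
rₚ = 9.318 × 10^7 m
rₐ = 1.57 × 10^9 m
GM = 6.468 × 10^21 m³/s²
a = (rₚ + rₐ)/2 = 8.3159 × 10^8 m
e = (rₐ − rₚ)/(rₐ + rₚ) = (1.47682 × 10^9) / (1.66318 × 10^9) = 0.88795
(a) 2a = 1.66318 × 10^9 m;  ε = −GM/(2a) = -3.88894 × 10^12 J/kg ≈ -3889 GJ/kg
(b) e = 0.88795 ≈ 0.8879
(c) 1 − e² = 0.211546;  p = a(1 − e²) = 8.3159 × 10^8 × 0.211546 = 1.75919 × 10^8 m ≈ 1.759 × 10^8 m

Final answer:
(a) specific energy ε = -3889 GJ/kg
(b) eccentricity e = 0.8879
(c) semi-latus rectum p = 1.759 × 10^8 m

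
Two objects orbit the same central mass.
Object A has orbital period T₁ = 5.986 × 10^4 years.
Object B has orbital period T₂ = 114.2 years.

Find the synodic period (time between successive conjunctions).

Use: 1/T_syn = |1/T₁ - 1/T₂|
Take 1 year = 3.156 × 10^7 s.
T₁ = 5.986 × 10^4 years = 1.88918 × 10^12 s
T₂ = 114.2 years = 3.60415 × 10^9 s
1/T₁ = 5.2933 × 10^-13 s⁻¹
1/T₂ = 2.77458 × 10^-10 s⁻¹
|1/T₁ − 1/T₂| = 2.76928 × 10^-10 s⁻¹
T_syn = 1 / |1/T₁ − 1/T₂| = 3.61104 × 10^9 s ≈ 114.4 years

Final answer: T_syn = 114.4 years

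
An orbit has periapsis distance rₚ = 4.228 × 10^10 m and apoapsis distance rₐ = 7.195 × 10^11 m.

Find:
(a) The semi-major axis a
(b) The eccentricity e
rₚ = 4.228 × 10^10 m
rₐ = 7.195 × 10^11 m
(a) a = (rₚ + rₐ)/2 = 3.8089 × 10^11 m ≈ 3.809 × 10^11 m
(b) e = (rₐ − rₚ)/(rₐ + rₚ) = (6.7722 × 10^11) / (7.6178 × 10^11) = 0.888997

Final answer:
(a) a = 3.809 × 10^11 m
(b) e = 0.889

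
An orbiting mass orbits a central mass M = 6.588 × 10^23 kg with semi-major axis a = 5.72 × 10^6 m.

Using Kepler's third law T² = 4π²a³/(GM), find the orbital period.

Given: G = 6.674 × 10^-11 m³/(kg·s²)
M = 6.588 × 10^23 kg
GM = G × M = 6.674 × 10^-11 × 6.588 × 10^23 = 4.39683 × 10^13 m³/s²
a = 5.72 × 10^6 m
a³ = 1.87149 × 10^20 m³
T = 2π √(a³/GM) = 2π √((1.87149 × 10^20) / (4.39683 × 10^13)) = 2π × 2063.12 s
T = 12963 s ≈ 3.601 hours

Final answer: 3.601 hours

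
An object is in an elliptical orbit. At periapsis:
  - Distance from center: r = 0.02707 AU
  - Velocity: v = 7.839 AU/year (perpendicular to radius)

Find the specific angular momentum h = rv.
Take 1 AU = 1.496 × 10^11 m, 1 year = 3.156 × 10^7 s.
r = 0.02707 AU = 4.04967 × 10^9 m
v = 7.839 AU/year = 37158.3 m/s
h = rv = 4.04967 × 10^9 × 37158.3 = 1.50479 × 10^14 m²/s ≈ 1.505 × 10^14 m²/s

Final answer: h = 1.505 × 10^14 m²/s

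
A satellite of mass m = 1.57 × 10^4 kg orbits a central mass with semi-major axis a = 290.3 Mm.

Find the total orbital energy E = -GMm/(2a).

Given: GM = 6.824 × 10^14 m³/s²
a = 290.3 Mm = 2.903 × 10^8 m
GM = 6.824 × 10^14 m³/s²
2a = 5.806 × 10^8 m
GMm = 6.824 × 10^14 × 15700 = 1.07137 × 10^19 m³·kg/s²
E = −GMm/(2a) = -1.84528 × 10^10 J ≈ -18.45 GJ

Final answer: -18.45 GJ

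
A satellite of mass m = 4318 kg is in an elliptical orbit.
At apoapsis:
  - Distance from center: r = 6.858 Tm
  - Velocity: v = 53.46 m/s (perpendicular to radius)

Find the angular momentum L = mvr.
r = 6.858 Tm = 6.858 × 10^12 m
v = 53.46 m/s
vr = 53.46 × 6.858 × 10^12 = 3.66629 × 10^14 m²/s
L = m × vr = 4318 × 3.66629 × 10^14 = 1.5831 × 10^18 kg·m²/s ≈ 1.583 × 10^18 kg·m²/s

Final answer: L = 1.583 × 10^18 kg·m²/s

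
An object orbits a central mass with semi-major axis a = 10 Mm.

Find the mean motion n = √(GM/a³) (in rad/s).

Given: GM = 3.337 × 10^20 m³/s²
a = 10 Mm = 1 × 10^7 m
GM = 3.337 × 10^20 m³/s²
a³ = 1 × 10^21 m³
GM/a³ = (3.337 × 10^20) / (1 × 10^21) = 0.3337 s⁻²
n = √(GM/a³) = 0.577668 rad/s ≈ 0.5777 rad/s

Final answer: n = 0.5777 rad/s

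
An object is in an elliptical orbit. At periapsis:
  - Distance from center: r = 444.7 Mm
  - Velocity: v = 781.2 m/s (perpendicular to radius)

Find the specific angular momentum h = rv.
r = 444.7 Mm = 4.447 × 10^8 m
v = 781.2 m/s
h = rv = 4.447 × 10^8 × 781.2 = 3.474 × 10^11 m²/s ≈ 3.474 × 10^11 m²/s

Final answer: h = 3.474 × 10^11 m²/s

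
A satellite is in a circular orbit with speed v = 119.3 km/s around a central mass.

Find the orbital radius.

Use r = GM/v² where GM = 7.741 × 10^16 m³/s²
v = 119.3 km/s = 119300 m/s
GM = 7.741 × 10^16 m³/s²
v² = 1.42325 × 10^10 m²/s²
r = GM/v² = (7.741 × 10^16) / (1.42325 × 10^10) = 5.43896 × 10^6 m ≈ 5.439 Mm

Final answer: 5.439 Mm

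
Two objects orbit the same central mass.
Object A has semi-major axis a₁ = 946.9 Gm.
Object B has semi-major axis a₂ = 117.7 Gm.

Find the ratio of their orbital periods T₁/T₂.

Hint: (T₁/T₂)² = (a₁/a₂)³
a₁ = 946.9 Gm = 9.469 × 10^11 m
a₂ = 117.7 Gm = 1.177 × 10^11 m
a₁/a₂ = 8.04503
T₁/T₂ = (a₁/a₂)^(3/2) = (8.04503)^1.5 = 22.8187

Final answer: T₁/T₂ = 22.82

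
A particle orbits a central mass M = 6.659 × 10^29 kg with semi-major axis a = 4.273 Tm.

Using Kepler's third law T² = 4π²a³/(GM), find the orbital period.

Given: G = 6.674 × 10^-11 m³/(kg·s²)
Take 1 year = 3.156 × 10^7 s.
M = 6.659 × 10^29 kg
GM = G × M = 6.674 × 10^-11 × 6.659 × 10^29 = 4.44422 × 10^19 m³/s²
a = 4.273 Tm = 4.273 × 10^12 m
a³ = 7.80187 × 10^37 m³
T = 2π √(a³/GM) = 2π √((7.80187 × 10^37) / (4.44422 × 10^19)) = 2π × 1.32496 × 10^9 s
T = 8.32495 × 10^9 s ≈ 263.8 years

Final answer: 263.8 years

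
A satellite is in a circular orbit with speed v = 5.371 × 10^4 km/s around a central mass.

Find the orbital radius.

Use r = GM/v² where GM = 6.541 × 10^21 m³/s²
v = 5.371 × 10^4 km/s = 5.371 × 10^7 m/s
GM = 6.541 × 10^21 m³/s²
v² = 2.88476 × 10^15 m²/s²
r = GM/v² = (6.541 × 10^21) / (2.88476 × 10^15) = 2.26743 × 10^6 m ≈ 2.267 Mm

Final answer: 2.267 Mm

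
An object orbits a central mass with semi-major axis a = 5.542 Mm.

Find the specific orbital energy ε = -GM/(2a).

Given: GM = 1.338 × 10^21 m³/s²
a = 5.542 Mm = 5.542 × 10^6 m
GM = 1.338 × 10^21 m³/s²
2a = 1.1084 × 10^7 m
ε = −GM/(2a) = -1.20715 × 10^14 J/kg ≈ -1.207 × 10^5 GJ/kg

Final answer: -1.207 × 10^5 GJ/kg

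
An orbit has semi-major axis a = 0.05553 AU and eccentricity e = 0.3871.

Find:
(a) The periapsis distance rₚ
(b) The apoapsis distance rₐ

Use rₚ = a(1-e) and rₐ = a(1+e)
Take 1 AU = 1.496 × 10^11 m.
a = 0.05553 AU = 8.30729 × 10^9 m
e = 0.3871:  1 − e = 0.6129,  1 + e = 1.3871
(a) rₚ = a(1 − e) = 8.30729 × 10^9 m × 0.6129 = 5.09154 × 10^9 m ≈ 0.03403 AU
(b) rₐ = a(1 + e) = 8.30729 × 10^9 m × 1.3871 = 1.1523 × 10^10 m ≈ 0.07703 AU

Final answer:
(a) rₚ = 0.03403 AU
(b) rₐ = 0.07703 AU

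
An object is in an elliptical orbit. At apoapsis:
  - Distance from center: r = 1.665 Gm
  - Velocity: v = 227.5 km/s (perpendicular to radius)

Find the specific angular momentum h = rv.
r = 1.665 Gm = 1.665 × 10^9 m
v = 227.5 km/s = 227500 m/s
h = rv = 1.665 × 10^9 × 227500 = 3.78788 × 10^14 m²/s ≈ 3.788 × 10^14 m²/s

Final answer: h = 3.788 × 10^14 m²/s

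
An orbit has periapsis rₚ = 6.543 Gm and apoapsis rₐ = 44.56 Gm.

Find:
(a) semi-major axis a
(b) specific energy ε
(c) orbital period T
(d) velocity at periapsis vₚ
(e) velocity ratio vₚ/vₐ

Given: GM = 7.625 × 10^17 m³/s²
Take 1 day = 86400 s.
rₚ = 6.543 Gm = 6.543 × 10^9 m
rₐ = 44.56 Gm = 4.456 × 10^10 m
GM = 7.625 × 10^17 m³/s²
a = (rₚ + rₐ)/2 = 2.55515 × 10^10 m
e = (rₐ − rₚ)/(rₐ + rₚ) = (3.8017 × 10^10) / (5.1103 × 10^10) = 0.743929
(a) a = 2.55515 × 10^10 m ≈ 25.55 Gm
(b) 2a = 5.1103 × 10^10 m;  ε = −GM/(2a) = -1.49208 × 10^7 J/kg ≈ -14.92 MJ/kg
(c) a³ = 1.6682 × 10^31 m³;  T = 2π √(a³/GM) = 2π × 4.6774 × 10^6 s = 2.9389 × 10^7 s ≈ 340.2 days
(d) vₚ² = GM (2/rₚ − 1/a) = 7.625 × 10^17 × (3.0567 × 10^-10 − 3.91366 × 10^-11) = 2.03232 × 10^8 m²/s²;  vₚ = 14255.9 m/s ≈ 14.26 km/s
(e) vₚ/vₐ = rₐ/rₚ (angular momentum) = (4.456 × 10^10) / (6.543 × 10^9) = 6.81033 ≈ 6.81

Final answer:
(a) semi-major axis a = 25.55 Gm
(b) specific energy ε = -14.92 MJ/kg
(c) orbital period T = 340.2 days
(d) velocity at periapsis vₚ = 14.26 km/s
(e) velocity ratio vₚ/vₐ = 6.81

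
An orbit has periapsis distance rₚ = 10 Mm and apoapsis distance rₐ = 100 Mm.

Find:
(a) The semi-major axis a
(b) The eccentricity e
rₚ = 10 Mm = 1 × 10^7 m
rₐ = 100 Mm = 1 × 10^8 m
(a) a = (rₚ + rₐ)/2 = 5.5 × 10^7 m ≈ 55 Mm
(b) e = (rₐ − rₚ)/(rₐ + rₚ) = (9 × 10^7) / (1.1 × 10^8) = 0.818182

Final answer:
(a) a = 55 Mm
(b) e = 0.8182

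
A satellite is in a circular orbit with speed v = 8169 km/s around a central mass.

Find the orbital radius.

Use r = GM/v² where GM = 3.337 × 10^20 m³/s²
v = 8169 km/s = 8.169 × 10^6 m/s
GM = 3.337 × 10^20 m³/s²
v² = 6.67326 × 10^13 m²/s²
r = GM/v² = (3.337 × 10^20) / (6.67326 × 10^13) = 5.00056 × 10^6 m ≈ 5.001 Mm

Final answer: 5.001 Mm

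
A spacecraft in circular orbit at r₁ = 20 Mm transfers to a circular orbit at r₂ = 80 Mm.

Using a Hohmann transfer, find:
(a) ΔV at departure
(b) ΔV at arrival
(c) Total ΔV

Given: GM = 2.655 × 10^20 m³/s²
r₁ = 20 Mm = 2 × 10^7 m
r₂ = 80 Mm = 8 × 10^7 m
GM = 2.655 × 10^20 m³/s²
Transfer ellipse: a_t = (r₁ + r₂)/2 = 5 × 10^7 m
Circular speed at r₁: v₁ = √(GM/r₁) = 3.64349 × 10^6 m/s
Transfer speed at r₁ (periapsis): v₁ₜ = √(GM(2/r₁ − 1/a_t)) = 4.60869 × 10^6 m/s
(a) ΔV₁ = v₁ₜ − v₁ = 965200 m/s ≈ 965.2 km/s
Circular speed at r₂: v₂ = √(GM/r₂) = 1.82174 × 10^6 m/s
Transfer speed at r₂ (apoapsis): v₂ₜ = √(GM(2/r₂ − 1/a_t)) = 1.15217 × 10^6 m/s
(b) ΔV₂ = v₂ − v₂ₜ = 669572 m/s ≈ 669.6 km/s
(c) ΔV_total = ΔV₁ + ΔV₂ = 1.63477 × 10^6 m/s ≈ 1635 km/s

Final answer:
(a) ΔV₁ = 965.2 km/s
(b) ΔV₂ = 669.6 km/s
(c) ΔV_total = 1635 km/s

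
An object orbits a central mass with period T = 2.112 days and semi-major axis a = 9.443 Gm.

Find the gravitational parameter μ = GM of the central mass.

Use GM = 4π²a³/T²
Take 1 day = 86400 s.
T = 2.112 days = 182477 s
a = 9.443 Gm = 9.443 × 10^9 m
a³ = 8.42035 × 10^29 m³
T² = 3.32978 × 10^10 s²
GM = 4π² × (8.42035 × 10^29) / (3.32978 × 10^10) = 9.98331 × 10^20 m³/s²
GM ≈ 9.983 × 10^20 m³/s²

Final answer: GM = 9.983 × 10^20 m³/s²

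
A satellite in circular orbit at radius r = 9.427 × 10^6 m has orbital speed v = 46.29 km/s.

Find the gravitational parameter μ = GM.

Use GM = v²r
r = 9.427 × 10^6 m
v = 46.29 km/s = 46290 m/s
v² = 2.14276 × 10^9 m²/s²
GM = v²r = 2.14276 × 10^9 × 9.427 × 10^6 = 2.01998 × 10^16 m³/s²
GM ≈ 2.02 × 10^16 m³/s²

Final answer: GM = 2.02 × 10^16 m³/s²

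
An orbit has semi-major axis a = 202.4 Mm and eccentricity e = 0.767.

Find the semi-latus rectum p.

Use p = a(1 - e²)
a = 202.4 Mm = 2.024 × 10^8 m
e = 0.767,  e² = 0.588289,  1 − e² = 0.411711
p = a(1 − e²) = 2.024 × 10^8 m × 0.411711 = 8.33303 × 10^7 m ≈ 83.33 Mm

Final answer: p = 83.33 Mm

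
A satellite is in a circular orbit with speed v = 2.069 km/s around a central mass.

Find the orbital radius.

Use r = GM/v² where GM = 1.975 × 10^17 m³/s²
v = 2.069 km/s = 2069 m/s
GM = 1.975 × 10^17 m³/s²
v² = 4.28076 × 10^6 m²/s²
r = GM/v² = (1.975 × 10^17) / (4.28076 × 10^6) = 4.61367 × 10^10 m ≈ 46.14 Gm

Final answer: 46.14 Gm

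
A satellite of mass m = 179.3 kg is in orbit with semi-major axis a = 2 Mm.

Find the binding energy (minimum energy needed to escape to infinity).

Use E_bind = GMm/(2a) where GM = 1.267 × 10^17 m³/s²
a = 2 Mm = 2 × 10^6 m
GM = 1.267 × 10^17 m³/s²
m = 179.3 kg
GMm = 1.267 × 10^17 × 179.3 = 2.27173 × 10^19 m³·kg/s²
2a = 4 × 10^6 m
E_bind = GMm/(2a) = 5.67933 × 10^12 J ≈ 5.679 TJ

Final answer: 5.679 TJ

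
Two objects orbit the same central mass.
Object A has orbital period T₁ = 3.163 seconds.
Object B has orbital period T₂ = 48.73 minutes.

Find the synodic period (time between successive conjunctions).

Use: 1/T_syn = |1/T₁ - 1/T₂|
T₁ = 3.163 seconds
T₂ = 48.73 minutes = 2923.8 s
1/T₁ = 0.316156 s⁻¹
1/T₂ = 0.000342021 s⁻¹
|1/T₁ − 1/T₂| = 0.315814 s⁻¹
T_syn = 1 / |1/T₁ − 1/T₂| = 3.16643 s ≈ 3.166 seconds

Final answer: T_syn = 3.166 seconds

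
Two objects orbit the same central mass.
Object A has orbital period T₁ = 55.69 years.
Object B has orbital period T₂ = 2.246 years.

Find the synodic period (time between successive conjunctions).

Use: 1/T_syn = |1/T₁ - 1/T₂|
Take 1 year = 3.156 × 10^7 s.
T₁ = 55.69 years = 1.75758 × 10^9 s
T₂ = 2.246 years = 7.08838 × 10^7 s
1/T₁ = 5.68965 × 10^-10 s⁻¹
1/T₂ = 1.41076 × 10^-8 s⁻¹
|1/T₁ − 1/T₂| = 1.35386 × 10^-8 s⁻¹
T_syn = 1 / |1/T₁ − 1/T₂| = 7.38627 × 10^7 s ≈ 2.34 years

Final answer: T_syn = 2.34 years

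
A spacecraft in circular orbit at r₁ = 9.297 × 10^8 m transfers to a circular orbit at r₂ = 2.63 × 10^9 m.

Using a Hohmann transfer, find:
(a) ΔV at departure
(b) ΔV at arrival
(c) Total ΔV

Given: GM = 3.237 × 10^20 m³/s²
r₁ = 9.297 × 10^8 m
r₂ = 2.63 × 10^9 m
GM = 3.237 × 10^20 m³/s²
Transfer ellipse: a_t = (r₁ + r₂)/2 = 1.77985 × 10^9 m
Circular speed at r₁: v₁ = √(GM/r₁) = 590065 m/s
Transfer speed at r₁ (periapsis): v₁ₜ = √(GM(2/r₁ − 1/a_t)) = 717276 m/s
(a) ΔV₁ = v₁ₜ − v₁ = 127211 m/s ≈ 127.2 km/s
Circular speed at r₂: v₂ = √(GM/r₂) = 350827 m/s
Transfer speed at r₂ (apoapsis): v₂ₜ = √(GM(2/r₂ − 1/a_t)) = 253556 m/s
(b) ΔV₂ = v₂ − v₂ₜ = 97271.8 m/s ≈ 97.27 km/s
(c) ΔV_total = ΔV₁ + ΔV₂ = 224482 m/s ≈ 224.5 km/s

Final answer:
(a) ΔV₁ = 127.2 km/s
(b) ΔV₂ = 97.27 km/s
(c) ΔV_total = 224.5 km/s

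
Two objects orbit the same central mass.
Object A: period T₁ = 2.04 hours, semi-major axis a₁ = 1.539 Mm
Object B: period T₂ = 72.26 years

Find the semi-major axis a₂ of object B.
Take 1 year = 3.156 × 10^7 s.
T₁ = 2.04 hours = 7344 s
T₂ = 72.26 years = 2.28053 × 10^9 s
a₁ = 1.539 Mm = 1.539 × 10^6 m
Kepler's third law: (T₂/T₁)² = (a₂/a₁)³  ⇒  a₂ = a₁ (T₂/T₁)^(2/3)
T₂/T₁ = 310529
(T₂/T₁)^(2/3) = 4585.66
a₂ = 1.539 × 10^6 m × 4585.66 = 7.05733 × 10^9 m ≈ 7.057 Gm

Final answer: a₂ = 7.057 Gm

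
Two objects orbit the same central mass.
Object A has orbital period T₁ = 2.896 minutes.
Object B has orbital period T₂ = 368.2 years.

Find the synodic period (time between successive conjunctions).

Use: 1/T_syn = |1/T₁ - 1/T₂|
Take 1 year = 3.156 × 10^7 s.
T₁ = 2.896 minutes = 173.76 s
T₂ = 368.2 years = 1.16204 × 10^10 s
1/T₁ = 0.00575506 s⁻¹
1/T₂ = 8.60556 × 10^-11 s⁻¹
|1/T₁ − 1/T₂| = 0.00575506 s⁻¹
T_syn = 1 / |1/T₁ − 1/T₂| = 173.76 s ≈ 2.896 minutes

Final answer: T_syn = 2.896 minutes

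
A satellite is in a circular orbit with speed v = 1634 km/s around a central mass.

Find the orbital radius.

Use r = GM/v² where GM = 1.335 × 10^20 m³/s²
v = 1634 km/s = 1.634 × 10^6 m/s
GM = 1.335 × 10^20 m³/s²
v² = 2.66996 × 10^12 m²/s²
r = GM/v² = (1.335 × 10^20) / (2.66996 × 10^12) = 5.00008 × 10^7 m ≈ 50 Mm

Final answer: 50 Mm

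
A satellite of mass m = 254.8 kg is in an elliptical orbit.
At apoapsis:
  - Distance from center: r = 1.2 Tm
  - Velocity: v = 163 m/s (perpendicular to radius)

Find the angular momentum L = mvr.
r = 1.2 Tm = 1.2 × 10^12 m
v = 163 m/s
vr = 163 × 1.2 × 10^12 = 1.956 × 10^14 m²/s
L = m × vr = 254.8 × 1.956 × 10^14 = 4.98389 × 10^16 kg·m²/s ≈ 4.984 × 10^16 kg·m²/s

Final answer: L = 4.984 × 10^16 kg·m²/s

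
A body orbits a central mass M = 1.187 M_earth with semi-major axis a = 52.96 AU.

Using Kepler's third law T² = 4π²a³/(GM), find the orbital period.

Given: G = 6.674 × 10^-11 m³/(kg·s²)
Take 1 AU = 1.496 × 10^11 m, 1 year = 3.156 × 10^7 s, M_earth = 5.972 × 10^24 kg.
M = 1.187 M_earth = 7.08876 × 10^24 kg
GM = G × M = 6.674 × 10^-11 × 7.08876 × 10^24 = 4.73104 × 10^14 m³/s²
a = 52.96 AU = 7.92282 × 10^12 m
a³ = 4.97323 × 10^38 m³
T = 2π √(a³/GM) = 2π √((4.97323 × 10^38) / (4.73104 × 10^14)) = 2π × 1.02528 × 10^12 s
T = 6.442 × 10^12 s ≈ 2.041 × 10^5 years

Final answer: 2.041 × 10^5 years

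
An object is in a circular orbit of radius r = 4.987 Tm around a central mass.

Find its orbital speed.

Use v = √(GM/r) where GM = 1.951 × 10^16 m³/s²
r = 4.987 Tm = 4.987 × 10^12 m
GM = 1.951 × 10^16 m³/s²
GM/r = (1.951 × 10^16) / (4.987 × 10^12) = 3912.17 m²/s²
v = √(GM/r) = 62.5474 m/s ≈ 62.55 m/s

Final answer: 62.55 m/s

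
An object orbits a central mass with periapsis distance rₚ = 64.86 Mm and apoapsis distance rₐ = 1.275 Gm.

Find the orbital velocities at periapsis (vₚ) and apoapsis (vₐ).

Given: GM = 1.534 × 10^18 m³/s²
rₚ = 64.86 Mm = 6.486 × 10^7 m
rₐ = 1.275 Gm = 1.275 × 10^9 m
GM = 1.534 × 10^18 m³/s²
a = (rₚ + rₐ)/2 = 6.6993 × 10^8 m
Vis-viva: v² = GM (2/r − 1/a)
vₚ² = 1.534 × 10^18 × (3.08356 × 10^-8 − 1.49269 × 10^-9) = 4.50121 × 10^10 m²/s²
vₚ = 212161 m/s ≈ 212.2 km/s
vₐ² = 1.534 × 10^18 × (1.56863 × 10^-9 − 1.49269 × 10^-9) = 1.16483 × 10^8 m²/s²
vₐ = 10792.7 m/s ≈ 10.79 km/s

Final answer: vₚ = 212.2 km/s, vₐ = 10.79 km/s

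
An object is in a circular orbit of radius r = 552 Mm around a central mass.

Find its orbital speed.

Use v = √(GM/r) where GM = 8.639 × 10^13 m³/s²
r = 552 Mm = 5.52 × 10^8 m
GM = 8.639 × 10^13 m³/s²
GM/r = (8.639 × 10^13) / (5.52 × 10^8) = 156504 m²/s²
v = √(GM/r) = 395.605 m/s ≈ 395.6 m/s

Final answer: 395.6 m/s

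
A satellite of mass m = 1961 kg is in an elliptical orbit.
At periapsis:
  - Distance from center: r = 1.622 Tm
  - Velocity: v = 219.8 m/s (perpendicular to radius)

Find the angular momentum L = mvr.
r = 1.622 Tm = 1.622 × 10^12 m
v = 219.8 m/s
vr = 219.8 × 1.622 × 10^12 = 3.56516 × 10^14 m²/s
L = m × vr = 1961 × 3.56516 × 10^14 = 6.99127 × 10^17 kg·m²/s ≈ 6.991 × 10^17 kg·m²/s

Final answer: L = 6.991 × 10^17 kg·m²/s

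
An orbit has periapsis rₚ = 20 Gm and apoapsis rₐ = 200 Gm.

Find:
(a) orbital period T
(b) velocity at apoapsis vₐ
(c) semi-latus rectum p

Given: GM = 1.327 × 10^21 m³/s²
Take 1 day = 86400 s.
rₚ = 20 Gm = 2 × 10^10 m
rₐ = 200 Gm = 2 × 10^11 m
GM = 1.327 × 10^21 m³/s²
a = (rₚ + rₐ)/2 = 1.1 × 10^11 m
e = (rₐ − rₚ)/(rₐ + rₚ) = (1.8 × 10^11) / (2.2 × 10^11) = 0.818182
(a) a³ = 1.331 × 10^33 m³;  T = 2π √(a³/GM) = 2π × 1.00151 × 10^6 s = 6.29265 × 10^6 s ≈ 72.83 days
(b) vₐ² = GM (2/rₐ − 1/a) = 1.327 × 10^21 × (1 × 10^-11 − 9.09091 × 10^-12) = 1.20636 × 10^9 m²/s²;  vₐ = 34732.7 m/s ≈ 34.73 km/s
(c) 1 − e² = 0.330579;  p = a(1 − e²) = 1.1 × 10^11 × 0.330579 = 3.63636 × 10^10 m ≈ 36.36 Gm

Final answer:
(a) orbital period T = 72.83 days
(b) velocity at apoapsis vₐ = 34.73 km/s
(c) semi-latus rectum p = 36.36 Gm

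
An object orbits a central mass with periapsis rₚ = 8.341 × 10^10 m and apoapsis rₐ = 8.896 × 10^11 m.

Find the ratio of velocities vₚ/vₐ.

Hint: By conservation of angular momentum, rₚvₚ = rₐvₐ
rₚ = 8.341 × 10^10 m
rₐ = 8.896 × 10^11 m
rₚvₚ = rₐvₐ  ⇒  vₚ/vₐ = rₐ/rₚ
vₚ/vₐ = (8.896 × 10^11) / (8.341 × 10^10) = 10.6654

Final answer: vₚ/vₐ = 10.67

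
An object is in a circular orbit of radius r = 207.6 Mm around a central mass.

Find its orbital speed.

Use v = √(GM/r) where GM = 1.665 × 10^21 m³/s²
r = 207.6 Mm = 2.076 × 10^8 m
GM = 1.665 × 10^21 m³/s²
GM/r = (1.665 × 10^21) / (2.076 × 10^8) = 8.02023 × 10^12 m²/s²
v = √(GM/r) = 2.832 × 10^6 m/s ≈ 2832 km/s

Final answer: 2832 km/s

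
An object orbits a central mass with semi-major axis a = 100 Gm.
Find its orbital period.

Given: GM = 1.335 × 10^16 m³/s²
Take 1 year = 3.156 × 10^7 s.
a = 100 Gm = 1 × 10^11 m
GM = 1.335 × 10^16 m³/s²
a³ = 1 × 10^33 m³
T = 2π √(a³/GM) = 2π √((1 × 10^33) / (1.335 × 10^16)) = 2π × 2.7369 × 10^8 s
T = 1.71965 × 10^9 s ≈ 54.49 years

Final answer: 54.49 years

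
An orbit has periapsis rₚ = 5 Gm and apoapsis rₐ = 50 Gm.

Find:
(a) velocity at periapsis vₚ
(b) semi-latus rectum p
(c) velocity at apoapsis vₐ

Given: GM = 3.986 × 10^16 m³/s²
rₚ = 5 Gm = 5 × 10^9 m
rₐ = 50 Gm = 5 × 10^10 m
GM = 3.986 × 10^16 m³/s²
a = (rₚ + rₐ)/2 = 2.75 × 10^10 m
e = (rₐ − rₚ)/(rₐ + rₚ) = (4.5 × 10^10) / (5.5 × 10^10) = 0.818182
(a) vₚ² = GM (2/rₚ − 1/a) = 3.986 × 10^16 × (4 × 10^-10 − 3.63636 × 10^-11) = 1.44945 × 10^7 m²/s²;  vₚ = 3807.17 m/s ≈ 3.807 km/s
(b) 1 − e² = 0.330579;  p = a(1 − e²) = 2.75 × 10^10 × 0.330579 = 9.09091 × 10^9 m ≈ 9.091 Gm
(c) vₐ² = GM (2/rₐ − 1/a) = 3.986 × 10^16 × (4 × 10^-11 − 3.63636 × 10^-11) = 144945 m²/s²;  vₐ = 380.717 m/s ≈ 380.7 m/s

Final answer:
(a) velocity at periapsis vₚ = 3.807 km/s
(b) semi-latus rectum p = 9.091 Gm
(c) velocity at apoapsis vₐ = 380.7 m/s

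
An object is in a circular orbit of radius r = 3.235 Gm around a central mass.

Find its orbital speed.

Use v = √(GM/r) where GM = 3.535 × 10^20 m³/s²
r = 3.235 Gm = 3.235 × 10^9 m
GM = 3.535 × 10^20 m³/s²
GM/r = (3.535 × 10^20) / (3.235 × 10^9) = 1.09274 × 10^11 m²/s²
v = √(GM/r) = 330566 m/s ≈ 330.6 km/s

Final answer: 330.6 km/s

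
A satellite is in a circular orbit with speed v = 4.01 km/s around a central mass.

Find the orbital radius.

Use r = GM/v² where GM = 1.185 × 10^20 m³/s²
v = 4.01 km/s = 4010 m/s
GM = 1.185 × 10^20 m³/s²
v² = 1.60801 × 10^7 m²/s²
r = GM/v² = (1.185 × 10^20) / (1.60801 × 10^7) = 7.36936 × 10^12 m ≈ 7.369 Tm

Final answer: 7.369 Tm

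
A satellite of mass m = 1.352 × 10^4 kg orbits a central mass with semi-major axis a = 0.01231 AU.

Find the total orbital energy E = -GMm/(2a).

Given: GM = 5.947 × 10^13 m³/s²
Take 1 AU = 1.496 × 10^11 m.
a = 0.01231 AU = 1.84158 × 10^9 m
GM = 5.947 × 10^13 m³/s²
2a = 3.68315 × 10^9 m
GMm = 5.947 × 10^13 × 13520 = 8.04034 × 10^17 m³·kg/s²
E = −GMm/(2a) = -2.18301 × 10^8 J ≈ -218.3 MJ

Final answer: -218.3 MJ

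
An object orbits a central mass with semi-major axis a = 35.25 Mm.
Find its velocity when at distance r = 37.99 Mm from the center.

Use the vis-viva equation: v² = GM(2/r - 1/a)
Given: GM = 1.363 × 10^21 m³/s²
a = 35.25 Mm = 3.525 × 10^7 m
r = 37.99 Mm = 3.799 × 10^7 m
GM = 1.363 × 10^21 m³/s²
2/r − 1/a = 5.26454 × 10^-8 − 2.83688 × 10^-8 = 2.42766 × 10^-8 m⁻¹
v² = GM (2/r − 1/a) = 3.30891 × 10^13 m²/s²
v = 5.75231 × 10^6 m/s ≈ 5752 km/s

Final answer: 5752 km/s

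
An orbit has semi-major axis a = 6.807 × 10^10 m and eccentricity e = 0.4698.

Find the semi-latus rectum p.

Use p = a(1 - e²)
a = 6.807 × 10^10 m
e = 0.4698,  e² = 0.220712,  1 − e² = 0.779288
p = a(1 − e²) = 6.807 × 10^10 m × 0.779288 = 5.30461 × 10^10 m ≈ 5.305 × 10^10 m

Final answer: p = 5.305 × 10^10 m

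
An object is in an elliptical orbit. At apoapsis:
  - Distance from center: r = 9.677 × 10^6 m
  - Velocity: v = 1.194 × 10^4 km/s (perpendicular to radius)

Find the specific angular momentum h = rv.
r = 9.677 × 10^6 m
v = 1.194 × 10^4 km/s = 1.194 × 10^7 m/s
h = rv = 9.677 × 10^6 × 1.194 × 10^7 = 1.15543 × 10^14 m²/s ≈ 1.155 × 10^14 m²/s

Final answer: h = 1.155 × 10^14 m²/s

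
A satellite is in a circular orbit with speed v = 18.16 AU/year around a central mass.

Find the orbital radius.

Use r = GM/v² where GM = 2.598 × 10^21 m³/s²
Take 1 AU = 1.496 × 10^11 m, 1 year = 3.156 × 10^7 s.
v = 18.16 AU/year = 86081.6 m/s
GM = 2.598 × 10^21 m³/s²
v² = 7.41005 × 10^9 m²/s²
r = GM/v² = (2.598 × 10^21) / (7.41005 × 10^9) = 3.50605 × 10^11 m ≈ 2.344 AU

Final answer: 2.344 AU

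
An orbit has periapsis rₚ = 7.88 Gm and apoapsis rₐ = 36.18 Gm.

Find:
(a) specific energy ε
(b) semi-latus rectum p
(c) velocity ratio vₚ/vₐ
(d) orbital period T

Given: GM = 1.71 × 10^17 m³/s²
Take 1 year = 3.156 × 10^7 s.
rₚ = 7.88 Gm = 7.88 × 10^9 m
rₐ = 36.18 Gm = 3.618 × 10^10 m
GM = 1.71 × 10^17 m³/s²
a = (rₚ + rₐ)/2 = 2.203 × 10^10 m
e = (rₐ − rₚ)/(rₐ + rₚ) = (2.83 × 10^10) / (4.406 × 10^10) = 0.642306
(a) 2a = 4.406 × 10^10 m;  ε = −GM/(2a) = -3.88107 × 10^6 J/kg ≈ -3.881 MJ/kg
(b) 1 − e² = 0.587443;  p = a(1 − e²) = 2.203 × 10^10 × 0.587443 = 1.29414 × 10^10 m ≈ 12.94 Gm
(c) vₚ/vₐ = rₐ/rₚ (angular momentum) = (3.618 × 10^10) / (7.88 × 10^9) = 4.59137 ≈ 4.591
(d) a³ = 1.06916 × 10^31 m³;  T = 2π √(a³/GM) = 2π × 7.90722 × 10^6 s = 4.96825 × 10^7 s ≈ 1.574 years

Final answer:
(a) specific energy ε = -3.881 MJ/kg
(b) semi-latus rectum p = 12.94 Gm
(c) velocity ratio vₚ/vₐ = 4.591
(d) orbital period T = 1.574 years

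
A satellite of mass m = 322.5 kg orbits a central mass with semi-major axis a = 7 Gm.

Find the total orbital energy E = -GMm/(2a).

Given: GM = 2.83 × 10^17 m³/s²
a = 7 Gm = 7 × 10^9 m
GM = 2.83 × 10^17 m³/s²
2a = 1.4 × 10^10 m
GMm = 2.83 × 10^17 × 322.5 = 9.12675 × 10^19 m³·kg/s²
E = −GMm/(2a) = -6.51911 × 10^9 J ≈ -6.519 GJ

Final answer: -6.519 GJ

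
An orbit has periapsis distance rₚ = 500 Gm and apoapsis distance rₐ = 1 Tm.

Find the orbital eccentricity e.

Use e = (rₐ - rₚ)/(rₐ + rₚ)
rₚ = 500 Gm = 5 × 10^11 m
rₐ = 1 Tm = 1 × 10^12 m
rₐ − rₚ = 5 × 10^11 m
rₐ + rₚ = 1.5 × 10^12 m
e = (rₐ − rₚ)/(rₐ + rₚ) = 0.333333

Final answer: e = 0.3333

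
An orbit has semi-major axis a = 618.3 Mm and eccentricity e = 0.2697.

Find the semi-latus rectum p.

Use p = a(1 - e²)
a = 618.3 Mm = 6.183 × 10^8 m
e = 0.2697,  e² = 0.0727381,  1 − e² = 0.927262
p = a(1 − e²) = 6.183 × 10^8 m × 0.927262 = 5.73326 × 10^8 m ≈ 573.3 Mm

Final answer: p = 573.3 Mm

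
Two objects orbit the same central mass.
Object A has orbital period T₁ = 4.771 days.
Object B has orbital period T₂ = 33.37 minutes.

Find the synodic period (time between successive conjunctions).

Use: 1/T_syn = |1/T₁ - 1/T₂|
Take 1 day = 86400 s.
T₁ = 4.771 days = 412214 s
T₂ = 33.37 minutes = 2002.2 s
1/T₁ = 2.42592 × 10^-6 s⁻¹
1/T₂ = 0.000499451 s⁻¹
|1/T₁ − 1/T₂| = 0.000497025 s⁻¹
T_syn = 1 / |1/T₁ − 1/T₂| = 2011.97 s ≈ 33.53 minutes

Final answer: T_syn = 33.53 minutes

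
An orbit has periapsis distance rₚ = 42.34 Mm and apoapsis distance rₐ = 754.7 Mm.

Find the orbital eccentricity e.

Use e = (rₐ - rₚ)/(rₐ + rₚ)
rₚ = 42.34 Mm = 4.234 × 10^7 m
rₐ = 754.7 Mm = 7.547 × 10^8 m
rₐ − rₚ = 7.1236 × 10^8 m
rₐ + rₚ = 7.9704 × 10^8 m
e = (rₐ − rₚ)/(rₐ + rₚ) = 0.893757

Final answer: e = 0.8938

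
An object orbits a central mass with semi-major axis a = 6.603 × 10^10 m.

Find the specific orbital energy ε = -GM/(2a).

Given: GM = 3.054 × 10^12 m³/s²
a = 6.603 × 10^10 m
GM = 3.054 × 10^12 m³/s²
2a = 1.3206 × 10^11 m
ε = −GM/(2a) = -23.1259 J/kg ≈ -23.13 J/kg

Final answer: -23.13 J/kg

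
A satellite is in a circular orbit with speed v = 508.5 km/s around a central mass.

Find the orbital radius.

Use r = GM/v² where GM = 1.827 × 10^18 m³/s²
v = 508.5 km/s = 508500 m/s
GM = 1.827 × 10^18 m³/s²
v² = 2.58572 × 10^11 m²/s²
r = GM/v² = (1.827 × 10^18) / (2.58572 × 10^11) = 7.06572 × 10^6 m ≈ 7.066 Mm

Final answer: 7.066 Mm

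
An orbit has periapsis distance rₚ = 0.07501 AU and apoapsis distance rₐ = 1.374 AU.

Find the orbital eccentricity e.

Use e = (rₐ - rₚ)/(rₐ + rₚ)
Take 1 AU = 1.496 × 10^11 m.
rₚ = 0.07501 AU = 1.12215 × 10^10 m
rₐ = 1.374 AU = 2.0555 × 10^11 m
rₐ − rₚ = 1.94329 × 10^11 m
rₐ + rₚ = 2.16772 × 10^11 m
e = (rₐ − rₚ)/(rₐ + rₚ) = 0.896467

Final answer: e = 0.8965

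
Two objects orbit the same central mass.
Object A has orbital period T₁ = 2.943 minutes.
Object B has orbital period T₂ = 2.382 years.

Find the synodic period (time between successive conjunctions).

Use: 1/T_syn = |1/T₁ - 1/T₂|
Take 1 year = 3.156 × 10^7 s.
T₁ = 2.943 minutes = 176.58 s
T₂ = 2.382 years = 7.51759 × 10^7 s
1/T₁ = 0.00566316 s⁻¹
1/T₂ = 1.33021 × 10^-8 s⁻¹
|1/T₁ − 1/T₂| = 0.00566314 s⁻¹
T_syn = 1 / |1/T₁ − 1/T₂| = 176.58 s ≈ 2.943 minutes

Final answer: T_syn = 2.943 minutes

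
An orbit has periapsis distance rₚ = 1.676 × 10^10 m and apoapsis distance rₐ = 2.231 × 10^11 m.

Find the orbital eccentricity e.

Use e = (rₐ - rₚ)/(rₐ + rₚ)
rₚ = 1.676 × 10^10 m
rₐ = 2.231 × 10^11 m
rₐ − rₚ = 2.0634 × 10^11 m
rₐ + rₚ = 2.3986 × 10^11 m
e = (rₐ − rₚ)/(rₐ + rₚ) = 0.860252

Final answer: e = 0.8603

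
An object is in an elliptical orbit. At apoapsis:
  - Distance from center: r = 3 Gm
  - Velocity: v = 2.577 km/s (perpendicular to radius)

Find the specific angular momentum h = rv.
r = 3 Gm = 3 × 10^9 m
v = 2.577 km/s = 2577 m/s
h = rv = 3 × 10^9 × 2577 = 7.731 × 10^12 m²/s ≈ 7.731 × 10^12 m²/s

Final answer: h = 7.731 × 10^12 m²/s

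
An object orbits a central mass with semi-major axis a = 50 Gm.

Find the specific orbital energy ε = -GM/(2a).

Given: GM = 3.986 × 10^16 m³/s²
a = 50 Gm = 5 × 10^10 m
GM = 3.986 × 10^16 m³/s²
2a = 1 × 10^11 m
ε = −GM/(2a) = -398600 J/kg ≈ -398.6 kJ/kg

Final answer: -398.6 kJ/kg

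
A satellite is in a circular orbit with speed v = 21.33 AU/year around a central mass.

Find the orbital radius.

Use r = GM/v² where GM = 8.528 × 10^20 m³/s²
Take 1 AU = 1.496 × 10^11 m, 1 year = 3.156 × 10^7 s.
v = 21.33 AU/year = 101108 m/s
GM = 8.528 × 10^20 m³/s²
v² = 1.02228 × 10^10 m²/s²
r = GM/v² = (8.528 × 10^20) / (1.02228 × 10^10) = 8.34212 × 10^10 m ≈ 0.5576 AU

Final answer: 0.5576 AU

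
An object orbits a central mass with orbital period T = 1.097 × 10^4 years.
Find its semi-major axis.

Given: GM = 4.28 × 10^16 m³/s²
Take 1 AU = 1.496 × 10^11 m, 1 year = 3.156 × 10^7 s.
T = 1.097 × 10^4 years = 3.46213 × 10^11 s
GM = 4.28 × 10^16 m³/s²
Kepler's third law: a³ = GM T² / (4π²)
T² = 1.19864 × 10^23 s²
a³ = (4.28 × 10^16) × (1.19864 × 10^23) / (4π²) = 1.29949 × 10^38 m³
a = (a³)^(1/3) = 5.06513 × 10^12 m ≈ 33.86 AU

Final answer: 33.86 AU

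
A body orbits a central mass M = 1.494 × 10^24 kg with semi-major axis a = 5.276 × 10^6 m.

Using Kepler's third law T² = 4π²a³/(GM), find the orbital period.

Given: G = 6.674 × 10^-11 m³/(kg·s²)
M = 1.494 × 10^24 kg
GM = G × M = 6.674 × 10^-11 × 1.494 × 10^24 = 9.97096 × 10^13 m³/s²
a = 5.276 × 10^6 m
a³ = 1.46864 × 10^20 m³
T = 2π √(a³/GM) = 2π √((1.46864 × 10^20) / (9.97096 × 10^13)) = 2π × 1213.64 s
T = 7625.51 s ≈ 2.118 hours

Final answer: 2.118 hours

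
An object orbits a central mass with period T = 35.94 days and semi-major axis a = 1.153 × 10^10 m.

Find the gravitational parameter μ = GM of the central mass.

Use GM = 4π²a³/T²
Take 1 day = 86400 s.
T = 35.94 days = 3.10522 × 10^6 s
a = 1.153 × 10^10 m
a³ = 1.53281 × 10^30 m³
T² = 9.64237 × 10^12 s²
GM = 4π² × (1.53281 × 10^30) / (9.64237 × 10^12) = 6.27573 × 10^18 m³/s²
GM ≈ 6.276 × 10^18 m³/s²

Final answer: GM = 6.276 × 10^18 m³/s²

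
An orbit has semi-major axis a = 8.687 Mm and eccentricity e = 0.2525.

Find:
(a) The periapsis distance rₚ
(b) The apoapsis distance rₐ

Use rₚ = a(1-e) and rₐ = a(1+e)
a = 8.687 Mm = 8.687 × 10^6 m
e = 0.2525:  1 − e = 0.7475,  1 + e = 1.2525
(a) rₚ = a(1 − e) = 8.687 × 10^6 m × 0.7475 = 6.49353 × 10^6 m ≈ 6.494 Mm
(b) rₐ = a(1 + e) = 8.687 × 10^6 m × 1.2525 = 1.08805 × 10^7 m ≈ 10.88 Mm

Final answer:
(a) rₚ = 6.494 Mm
(b) rₐ = 10.88 Mm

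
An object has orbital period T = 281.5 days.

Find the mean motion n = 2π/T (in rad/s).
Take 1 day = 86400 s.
T = 281.5 days = 2.43216 × 10^7 s
n = 2π / (2.43216 × 10^7 s) = 2.58338 × 10^-7 rad/s ≈ 2.583 × 10^-7 rad/s

Final answer: n = 2.583 × 10^-7 rad/s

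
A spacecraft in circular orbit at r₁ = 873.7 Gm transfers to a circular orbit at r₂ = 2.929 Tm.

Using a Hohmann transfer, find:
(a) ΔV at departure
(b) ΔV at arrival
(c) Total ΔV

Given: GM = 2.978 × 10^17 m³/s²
r₁ = 873.7 Gm = 8.737 × 10^11 m
r₂ = 2.929 Tm = 2.929 × 10^12 m
GM = 2.978 × 10^17 m³/s²
Transfer ellipse: a_t = (r₁ + r₂)/2 = 1.90135 × 10^12 m
Circular speed at r₁: v₁ = √(GM/r₁) = 583.823 m/s
Transfer speed at r₁ (periapsis): v₁ₜ = √(GM(2/r₁ − 1/a_t)) = 724.619 m/s
(a) ΔV₁ = v₁ₜ − v₁ = 140.796 m/s ≈ 140.8 m/s
Circular speed at r₂: v₂ = √(GM/r₂) = 318.862 m/s
Transfer speed at r₂ (apoapsis): v₂ₜ = √(GM(2/r₂ − 1/a_t)) = 216.149 m/s
(b) ΔV₂ = v₂ − v₂ₜ = 102.713 m/s ≈ 102.7 m/s
(c) ΔV_total = ΔV₁ + ΔV₂ = 243.509 m/s ≈ 243.5 m/s

Final answer:
(a) ΔV₁ = 140.8 m/s
(b) ΔV₂ = 102.7 m/s
(c) ΔV_total = 243.5 m/s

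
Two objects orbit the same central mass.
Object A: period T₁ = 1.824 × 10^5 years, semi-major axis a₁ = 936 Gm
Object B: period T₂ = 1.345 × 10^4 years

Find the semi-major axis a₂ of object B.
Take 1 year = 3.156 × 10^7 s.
T₁ = 1.824 × 10^5 years = 5.75654 × 10^12 s
T₂ = 1.345 × 10^4 years = 4.24482 × 10^11 s
a₁ = 936 Gm = 9.36 × 10^11 m
Kepler's third law: (T₂/T₁)² = (a₂/a₁)³  ⇒  a₂ = a₁ (T₂/T₁)^(2/3)
T₂/T₁ = 0.073739
(T₂/T₁)^(2/3) = 0.175846
a₂ = 9.36 × 10^11 m × 0.175846 = 1.64592 × 10^11 m ≈ 164.6 Gm

Final answer: a₂ = 164.6 Gm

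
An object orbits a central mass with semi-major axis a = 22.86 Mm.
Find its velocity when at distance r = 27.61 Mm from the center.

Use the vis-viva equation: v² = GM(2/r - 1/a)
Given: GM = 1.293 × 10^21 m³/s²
a = 22.86 Mm = 2.286 × 10^7 m
r = 27.61 Mm = 2.761 × 10^7 m
GM = 1.293 × 10^21 m³/s²
2/r − 1/a = 7.24375 × 10^-8 − 4.37445 × 10^-8 = 2.8693 × 10^-8 m⁻¹
v² = GM (2/r − 1/a) = 3.71 × 10^13 m²/s²
v = 6.09098 × 10^6 m/s ≈ 6091 km/s

Final answer: 6091 km/s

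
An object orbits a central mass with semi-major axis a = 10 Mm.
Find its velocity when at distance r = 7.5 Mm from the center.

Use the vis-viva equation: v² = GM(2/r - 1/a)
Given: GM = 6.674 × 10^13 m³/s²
a = 10 Mm = 1 × 10^7 m
r = 7.5 Mm = 7.5 × 10^6 m
GM = 6.674 × 10^13 m³/s²
2/r − 1/a = 2.66667 × 10^-7 − 1 × 10^-7 = 1.66667 × 10^-7 m⁻¹
v² = GM (2/r − 1/a) = 1.11233 × 10^7 m²/s²
v = 3335.17 m/s ≈ 3.335 km/s

Final answer: 3.335 km/s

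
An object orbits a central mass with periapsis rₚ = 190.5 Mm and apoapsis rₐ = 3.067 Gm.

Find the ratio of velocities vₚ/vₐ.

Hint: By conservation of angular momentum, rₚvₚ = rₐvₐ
rₚ = 190.5 Mm = 1.905 × 10^8 m
rₐ = 3.067 Gm = 3.067 × 10^9 m
rₚvₚ = rₐvₐ  ⇒  vₚ/vₐ = rₐ/rₚ
vₚ/vₐ = (3.067 × 10^9) / (1.905 × 10^8) = 16.0997

Final answer: vₚ/vₐ = 16.1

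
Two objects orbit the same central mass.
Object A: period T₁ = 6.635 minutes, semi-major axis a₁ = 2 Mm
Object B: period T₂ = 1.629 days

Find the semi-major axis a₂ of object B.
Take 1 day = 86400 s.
T₁ = 6.635 minutes = 398.1 s
T₂ = 1.629 days = 140746 s
a₁ = 2 Mm = 2 × 10^6 m
Kepler's third law: (T₂/T₁)² = (a₂/a₁)³  ⇒  a₂ = a₁ (T₂/T₁)^(2/3)
T₂/T₁ = 353.543
(T₂/T₁)^(2/3) = 49.9991
a₂ = 2 × 10^6 m × 49.9991 = 9.99981 × 10^7 m ≈ 100 Mm

Final answer: a₂ = 100 Mm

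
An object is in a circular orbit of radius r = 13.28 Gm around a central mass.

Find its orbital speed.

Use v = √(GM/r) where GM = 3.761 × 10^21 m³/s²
r = 13.28 Gm = 1.328 × 10^10 m
GM = 3.761 × 10^21 m³/s²
GM/r = (3.761 × 10^21) / (1.328 × 10^10) = 2.83208 × 10^11 m²/s²
v = √(GM/r) = 532173 m/s ≈ 532.2 km/s

Final answer: 532.2 km/s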